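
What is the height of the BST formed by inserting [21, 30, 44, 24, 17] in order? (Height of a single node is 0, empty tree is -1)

Insertion order: [21, 30, 44, 24, 17]
Tree (level-order array): [21, 17, 30, None, None, 24, 44]
Compute height bottom-up (empty subtree = -1):
  height(17) = 1 + max(-1, -1) = 0
  height(24) = 1 + max(-1, -1) = 0
  height(44) = 1 + max(-1, -1) = 0
  height(30) = 1 + max(0, 0) = 1
  height(21) = 1 + max(0, 1) = 2
Height = 2


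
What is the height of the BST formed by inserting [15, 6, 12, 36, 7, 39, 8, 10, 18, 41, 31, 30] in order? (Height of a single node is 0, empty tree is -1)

Insertion order: [15, 6, 12, 36, 7, 39, 8, 10, 18, 41, 31, 30]
Tree (level-order array): [15, 6, 36, None, 12, 18, 39, 7, None, None, 31, None, 41, None, 8, 30, None, None, None, None, 10]
Compute height bottom-up (empty subtree = -1):
  height(10) = 1 + max(-1, -1) = 0
  height(8) = 1 + max(-1, 0) = 1
  height(7) = 1 + max(-1, 1) = 2
  height(12) = 1 + max(2, -1) = 3
  height(6) = 1 + max(-1, 3) = 4
  height(30) = 1 + max(-1, -1) = 0
  height(31) = 1 + max(0, -1) = 1
  height(18) = 1 + max(-1, 1) = 2
  height(41) = 1 + max(-1, -1) = 0
  height(39) = 1 + max(-1, 0) = 1
  height(36) = 1 + max(2, 1) = 3
  height(15) = 1 + max(4, 3) = 5
Height = 5


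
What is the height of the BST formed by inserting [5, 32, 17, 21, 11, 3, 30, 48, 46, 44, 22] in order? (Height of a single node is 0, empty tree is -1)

Insertion order: [5, 32, 17, 21, 11, 3, 30, 48, 46, 44, 22]
Tree (level-order array): [5, 3, 32, None, None, 17, 48, 11, 21, 46, None, None, None, None, 30, 44, None, 22]
Compute height bottom-up (empty subtree = -1):
  height(3) = 1 + max(-1, -1) = 0
  height(11) = 1 + max(-1, -1) = 0
  height(22) = 1 + max(-1, -1) = 0
  height(30) = 1 + max(0, -1) = 1
  height(21) = 1 + max(-1, 1) = 2
  height(17) = 1 + max(0, 2) = 3
  height(44) = 1 + max(-1, -1) = 0
  height(46) = 1 + max(0, -1) = 1
  height(48) = 1 + max(1, -1) = 2
  height(32) = 1 + max(3, 2) = 4
  height(5) = 1 + max(0, 4) = 5
Height = 5


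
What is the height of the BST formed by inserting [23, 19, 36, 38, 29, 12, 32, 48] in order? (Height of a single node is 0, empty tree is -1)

Insertion order: [23, 19, 36, 38, 29, 12, 32, 48]
Tree (level-order array): [23, 19, 36, 12, None, 29, 38, None, None, None, 32, None, 48]
Compute height bottom-up (empty subtree = -1):
  height(12) = 1 + max(-1, -1) = 0
  height(19) = 1 + max(0, -1) = 1
  height(32) = 1 + max(-1, -1) = 0
  height(29) = 1 + max(-1, 0) = 1
  height(48) = 1 + max(-1, -1) = 0
  height(38) = 1 + max(-1, 0) = 1
  height(36) = 1 + max(1, 1) = 2
  height(23) = 1 + max(1, 2) = 3
Height = 3


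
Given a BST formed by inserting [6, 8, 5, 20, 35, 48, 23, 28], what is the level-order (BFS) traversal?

Tree insertion order: [6, 8, 5, 20, 35, 48, 23, 28]
Tree (level-order array): [6, 5, 8, None, None, None, 20, None, 35, 23, 48, None, 28]
BFS from the root, enqueuing left then right child of each popped node:
  queue [6] -> pop 6, enqueue [5, 8], visited so far: [6]
  queue [5, 8] -> pop 5, enqueue [none], visited so far: [6, 5]
  queue [8] -> pop 8, enqueue [20], visited so far: [6, 5, 8]
  queue [20] -> pop 20, enqueue [35], visited so far: [6, 5, 8, 20]
  queue [35] -> pop 35, enqueue [23, 48], visited so far: [6, 5, 8, 20, 35]
  queue [23, 48] -> pop 23, enqueue [28], visited so far: [6, 5, 8, 20, 35, 23]
  queue [48, 28] -> pop 48, enqueue [none], visited so far: [6, 5, 8, 20, 35, 23, 48]
  queue [28] -> pop 28, enqueue [none], visited so far: [6, 5, 8, 20, 35, 23, 48, 28]
Result: [6, 5, 8, 20, 35, 23, 48, 28]


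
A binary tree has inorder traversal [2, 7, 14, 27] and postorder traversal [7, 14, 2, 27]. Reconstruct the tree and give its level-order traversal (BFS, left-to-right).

Inorder:   [2, 7, 14, 27]
Postorder: [7, 14, 2, 27]
Algorithm: postorder visits root last, so walk postorder right-to-left;
each value is the root of the current inorder slice — split it at that
value, recurse on the right subtree first, then the left.
Recursive splits:
  root=27; inorder splits into left=[2, 7, 14], right=[]
  root=2; inorder splits into left=[], right=[7, 14]
  root=14; inorder splits into left=[7], right=[]
  root=7; inorder splits into left=[], right=[]
Reconstructed level-order: [27, 2, 14, 7]


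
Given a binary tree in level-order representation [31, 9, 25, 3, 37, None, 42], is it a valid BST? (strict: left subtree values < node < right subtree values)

Level-order array: [31, 9, 25, 3, 37, None, 42]
Validate using subtree bounds (lo, hi): at each node, require lo < value < hi,
then recurse left with hi=value and right with lo=value.
Preorder trace (stopping at first violation):
  at node 31 with bounds (-inf, +inf): OK
  at node 9 with bounds (-inf, 31): OK
  at node 3 with bounds (-inf, 9): OK
  at node 37 with bounds (9, 31): VIOLATION
Node 37 violates its bound: not (9 < 37 < 31).
Result: Not a valid BST


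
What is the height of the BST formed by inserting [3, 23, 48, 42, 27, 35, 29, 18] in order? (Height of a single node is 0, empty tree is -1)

Insertion order: [3, 23, 48, 42, 27, 35, 29, 18]
Tree (level-order array): [3, None, 23, 18, 48, None, None, 42, None, 27, None, None, 35, 29]
Compute height bottom-up (empty subtree = -1):
  height(18) = 1 + max(-1, -1) = 0
  height(29) = 1 + max(-1, -1) = 0
  height(35) = 1 + max(0, -1) = 1
  height(27) = 1 + max(-1, 1) = 2
  height(42) = 1 + max(2, -1) = 3
  height(48) = 1 + max(3, -1) = 4
  height(23) = 1 + max(0, 4) = 5
  height(3) = 1 + max(-1, 5) = 6
Height = 6


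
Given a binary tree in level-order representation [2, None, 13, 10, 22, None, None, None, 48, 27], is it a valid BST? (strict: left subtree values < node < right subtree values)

Level-order array: [2, None, 13, 10, 22, None, None, None, 48, 27]
Validate using subtree bounds (lo, hi): at each node, require lo < value < hi,
then recurse left with hi=value and right with lo=value.
Preorder trace (stopping at first violation):
  at node 2 with bounds (-inf, +inf): OK
  at node 13 with bounds (2, +inf): OK
  at node 10 with bounds (2, 13): OK
  at node 22 with bounds (13, +inf): OK
  at node 48 with bounds (22, +inf): OK
  at node 27 with bounds (22, 48): OK
No violation found at any node.
Result: Valid BST


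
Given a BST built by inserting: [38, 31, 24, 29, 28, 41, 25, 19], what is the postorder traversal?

Tree insertion order: [38, 31, 24, 29, 28, 41, 25, 19]
Tree (level-order array): [38, 31, 41, 24, None, None, None, 19, 29, None, None, 28, None, 25]
Postorder traversal: [19, 25, 28, 29, 24, 31, 41, 38]


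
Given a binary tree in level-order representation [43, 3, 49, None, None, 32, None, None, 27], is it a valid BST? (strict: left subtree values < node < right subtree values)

Level-order array: [43, 3, 49, None, None, 32, None, None, 27]
Validate using subtree bounds (lo, hi): at each node, require lo < value < hi,
then recurse left with hi=value and right with lo=value.
Preorder trace (stopping at first violation):
  at node 43 with bounds (-inf, +inf): OK
  at node 3 with bounds (-inf, 43): OK
  at node 49 with bounds (43, +inf): OK
  at node 32 with bounds (43, 49): VIOLATION
Node 32 violates its bound: not (43 < 32 < 49).
Result: Not a valid BST


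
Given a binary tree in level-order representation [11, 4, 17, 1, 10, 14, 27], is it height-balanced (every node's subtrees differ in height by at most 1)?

Tree (level-order array): [11, 4, 17, 1, 10, 14, 27]
Definition: a tree is height-balanced if, at every node, |h(left) - h(right)| <= 1 (empty subtree has height -1).
Bottom-up per-node check:
  node 1: h_left=-1, h_right=-1, diff=0 [OK], height=0
  node 10: h_left=-1, h_right=-1, diff=0 [OK], height=0
  node 4: h_left=0, h_right=0, diff=0 [OK], height=1
  node 14: h_left=-1, h_right=-1, diff=0 [OK], height=0
  node 27: h_left=-1, h_right=-1, diff=0 [OK], height=0
  node 17: h_left=0, h_right=0, diff=0 [OK], height=1
  node 11: h_left=1, h_right=1, diff=0 [OK], height=2
All nodes satisfy the balance condition.
Result: Balanced


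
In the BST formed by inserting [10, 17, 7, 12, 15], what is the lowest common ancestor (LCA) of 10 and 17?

Tree insertion order: [10, 17, 7, 12, 15]
Tree (level-order array): [10, 7, 17, None, None, 12, None, None, 15]
In a BST, the LCA of p=10, q=17 is the first node v on the
root-to-leaf path with p <= v <= q (go left if both < v, right if both > v).
Walk from root:
  at 10: 10 <= 10 <= 17, this is the LCA
LCA = 10


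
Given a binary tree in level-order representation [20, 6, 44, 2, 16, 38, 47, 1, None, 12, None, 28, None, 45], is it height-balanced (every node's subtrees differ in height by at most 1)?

Tree (level-order array): [20, 6, 44, 2, 16, 38, 47, 1, None, 12, None, 28, None, 45]
Definition: a tree is height-balanced if, at every node, |h(left) - h(right)| <= 1 (empty subtree has height -1).
Bottom-up per-node check:
  node 1: h_left=-1, h_right=-1, diff=0 [OK], height=0
  node 2: h_left=0, h_right=-1, diff=1 [OK], height=1
  node 12: h_left=-1, h_right=-1, diff=0 [OK], height=0
  node 16: h_left=0, h_right=-1, diff=1 [OK], height=1
  node 6: h_left=1, h_right=1, diff=0 [OK], height=2
  node 28: h_left=-1, h_right=-1, diff=0 [OK], height=0
  node 38: h_left=0, h_right=-1, diff=1 [OK], height=1
  node 45: h_left=-1, h_right=-1, diff=0 [OK], height=0
  node 47: h_left=0, h_right=-1, diff=1 [OK], height=1
  node 44: h_left=1, h_right=1, diff=0 [OK], height=2
  node 20: h_left=2, h_right=2, diff=0 [OK], height=3
All nodes satisfy the balance condition.
Result: Balanced


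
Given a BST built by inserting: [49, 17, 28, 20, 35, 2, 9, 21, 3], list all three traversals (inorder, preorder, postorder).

Tree insertion order: [49, 17, 28, 20, 35, 2, 9, 21, 3]
Tree (level-order array): [49, 17, None, 2, 28, None, 9, 20, 35, 3, None, None, 21]
Inorder (L, root, R): [2, 3, 9, 17, 20, 21, 28, 35, 49]
Preorder (root, L, R): [49, 17, 2, 9, 3, 28, 20, 21, 35]
Postorder (L, R, root): [3, 9, 2, 21, 20, 35, 28, 17, 49]


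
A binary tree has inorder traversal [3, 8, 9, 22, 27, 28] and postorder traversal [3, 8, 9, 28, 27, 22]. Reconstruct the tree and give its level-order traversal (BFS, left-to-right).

Inorder:   [3, 8, 9, 22, 27, 28]
Postorder: [3, 8, 9, 28, 27, 22]
Algorithm: postorder visits root last, so walk postorder right-to-left;
each value is the root of the current inorder slice — split it at that
value, recurse on the right subtree first, then the left.
Recursive splits:
  root=22; inorder splits into left=[3, 8, 9], right=[27, 28]
  root=27; inorder splits into left=[], right=[28]
  root=28; inorder splits into left=[], right=[]
  root=9; inorder splits into left=[3, 8], right=[]
  root=8; inorder splits into left=[3], right=[]
  root=3; inorder splits into left=[], right=[]
Reconstructed level-order: [22, 9, 27, 8, 28, 3]


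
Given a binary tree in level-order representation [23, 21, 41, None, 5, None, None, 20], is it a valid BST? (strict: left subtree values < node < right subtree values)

Level-order array: [23, 21, 41, None, 5, None, None, 20]
Validate using subtree bounds (lo, hi): at each node, require lo < value < hi,
then recurse left with hi=value and right with lo=value.
Preorder trace (stopping at first violation):
  at node 23 with bounds (-inf, +inf): OK
  at node 21 with bounds (-inf, 23): OK
  at node 5 with bounds (21, 23): VIOLATION
Node 5 violates its bound: not (21 < 5 < 23).
Result: Not a valid BST


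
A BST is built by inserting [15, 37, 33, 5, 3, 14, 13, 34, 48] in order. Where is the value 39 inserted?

Starting tree (level order): [15, 5, 37, 3, 14, 33, 48, None, None, 13, None, None, 34]
Insertion path: 15 -> 37 -> 48
Result: insert 39 as left child of 48
Final tree (level order): [15, 5, 37, 3, 14, 33, 48, None, None, 13, None, None, 34, 39]


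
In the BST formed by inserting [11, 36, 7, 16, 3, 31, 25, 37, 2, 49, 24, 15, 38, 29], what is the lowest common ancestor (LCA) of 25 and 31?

Tree insertion order: [11, 36, 7, 16, 3, 31, 25, 37, 2, 49, 24, 15, 38, 29]
Tree (level-order array): [11, 7, 36, 3, None, 16, 37, 2, None, 15, 31, None, 49, None, None, None, None, 25, None, 38, None, 24, 29]
In a BST, the LCA of p=25, q=31 is the first node v on the
root-to-leaf path with p <= v <= q (go left if both < v, right if both > v).
Walk from root:
  at 11: both 25 and 31 > 11, go right
  at 36: both 25 and 31 < 36, go left
  at 16: both 25 and 31 > 16, go right
  at 31: 25 <= 31 <= 31, this is the LCA
LCA = 31


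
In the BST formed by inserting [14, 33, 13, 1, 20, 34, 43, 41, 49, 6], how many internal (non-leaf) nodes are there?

Tree built from: [14, 33, 13, 1, 20, 34, 43, 41, 49, 6]
Tree (level-order array): [14, 13, 33, 1, None, 20, 34, None, 6, None, None, None, 43, None, None, 41, 49]
Rule: An internal node has at least one child.
Per-node child counts:
  node 14: 2 child(ren)
  node 13: 1 child(ren)
  node 1: 1 child(ren)
  node 6: 0 child(ren)
  node 33: 2 child(ren)
  node 20: 0 child(ren)
  node 34: 1 child(ren)
  node 43: 2 child(ren)
  node 41: 0 child(ren)
  node 49: 0 child(ren)
Matching nodes: [14, 13, 1, 33, 34, 43]
Count of internal (non-leaf) nodes: 6


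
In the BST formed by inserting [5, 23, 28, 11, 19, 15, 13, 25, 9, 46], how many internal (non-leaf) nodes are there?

Tree built from: [5, 23, 28, 11, 19, 15, 13, 25, 9, 46]
Tree (level-order array): [5, None, 23, 11, 28, 9, 19, 25, 46, None, None, 15, None, None, None, None, None, 13]
Rule: An internal node has at least one child.
Per-node child counts:
  node 5: 1 child(ren)
  node 23: 2 child(ren)
  node 11: 2 child(ren)
  node 9: 0 child(ren)
  node 19: 1 child(ren)
  node 15: 1 child(ren)
  node 13: 0 child(ren)
  node 28: 2 child(ren)
  node 25: 0 child(ren)
  node 46: 0 child(ren)
Matching nodes: [5, 23, 11, 19, 15, 28]
Count of internal (non-leaf) nodes: 6


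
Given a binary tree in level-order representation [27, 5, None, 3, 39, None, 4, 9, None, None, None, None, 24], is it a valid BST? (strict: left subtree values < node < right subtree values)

Level-order array: [27, 5, None, 3, 39, None, 4, 9, None, None, None, None, 24]
Validate using subtree bounds (lo, hi): at each node, require lo < value < hi,
then recurse left with hi=value and right with lo=value.
Preorder trace (stopping at first violation):
  at node 27 with bounds (-inf, +inf): OK
  at node 5 with bounds (-inf, 27): OK
  at node 3 with bounds (-inf, 5): OK
  at node 4 with bounds (3, 5): OK
  at node 39 with bounds (5, 27): VIOLATION
Node 39 violates its bound: not (5 < 39 < 27).
Result: Not a valid BST


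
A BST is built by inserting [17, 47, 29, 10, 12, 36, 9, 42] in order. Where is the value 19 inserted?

Starting tree (level order): [17, 10, 47, 9, 12, 29, None, None, None, None, None, None, 36, None, 42]
Insertion path: 17 -> 47 -> 29
Result: insert 19 as left child of 29
Final tree (level order): [17, 10, 47, 9, 12, 29, None, None, None, None, None, 19, 36, None, None, None, 42]


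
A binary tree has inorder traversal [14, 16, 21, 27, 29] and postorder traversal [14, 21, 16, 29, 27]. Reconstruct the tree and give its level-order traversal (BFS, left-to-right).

Inorder:   [14, 16, 21, 27, 29]
Postorder: [14, 21, 16, 29, 27]
Algorithm: postorder visits root last, so walk postorder right-to-left;
each value is the root of the current inorder slice — split it at that
value, recurse on the right subtree first, then the left.
Recursive splits:
  root=27; inorder splits into left=[14, 16, 21], right=[29]
  root=29; inorder splits into left=[], right=[]
  root=16; inorder splits into left=[14], right=[21]
  root=21; inorder splits into left=[], right=[]
  root=14; inorder splits into left=[], right=[]
Reconstructed level-order: [27, 16, 29, 14, 21]


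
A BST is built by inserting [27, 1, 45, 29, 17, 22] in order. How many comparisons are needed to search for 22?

Search path for 22: 27 -> 1 -> 17 -> 22
Found: True
Comparisons: 4


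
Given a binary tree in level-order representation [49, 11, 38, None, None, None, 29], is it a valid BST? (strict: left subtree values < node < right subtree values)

Level-order array: [49, 11, 38, None, None, None, 29]
Validate using subtree bounds (lo, hi): at each node, require lo < value < hi,
then recurse left with hi=value and right with lo=value.
Preorder trace (stopping at first violation):
  at node 49 with bounds (-inf, +inf): OK
  at node 11 with bounds (-inf, 49): OK
  at node 38 with bounds (49, +inf): VIOLATION
Node 38 violates its bound: not (49 < 38 < +inf).
Result: Not a valid BST


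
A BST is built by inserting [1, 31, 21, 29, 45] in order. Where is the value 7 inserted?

Starting tree (level order): [1, None, 31, 21, 45, None, 29]
Insertion path: 1 -> 31 -> 21
Result: insert 7 as left child of 21
Final tree (level order): [1, None, 31, 21, 45, 7, 29]


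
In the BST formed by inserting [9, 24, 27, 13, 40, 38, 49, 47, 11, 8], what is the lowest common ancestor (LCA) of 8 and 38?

Tree insertion order: [9, 24, 27, 13, 40, 38, 49, 47, 11, 8]
Tree (level-order array): [9, 8, 24, None, None, 13, 27, 11, None, None, 40, None, None, 38, 49, None, None, 47]
In a BST, the LCA of p=8, q=38 is the first node v on the
root-to-leaf path with p <= v <= q (go left if both < v, right if both > v).
Walk from root:
  at 9: 8 <= 9 <= 38, this is the LCA
LCA = 9


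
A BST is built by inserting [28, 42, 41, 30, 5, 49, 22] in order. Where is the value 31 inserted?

Starting tree (level order): [28, 5, 42, None, 22, 41, 49, None, None, 30]
Insertion path: 28 -> 42 -> 41 -> 30
Result: insert 31 as right child of 30
Final tree (level order): [28, 5, 42, None, 22, 41, 49, None, None, 30, None, None, None, None, 31]


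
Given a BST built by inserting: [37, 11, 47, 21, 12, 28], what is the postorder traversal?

Tree insertion order: [37, 11, 47, 21, 12, 28]
Tree (level-order array): [37, 11, 47, None, 21, None, None, 12, 28]
Postorder traversal: [12, 28, 21, 11, 47, 37]


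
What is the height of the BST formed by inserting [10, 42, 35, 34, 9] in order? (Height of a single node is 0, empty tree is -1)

Insertion order: [10, 42, 35, 34, 9]
Tree (level-order array): [10, 9, 42, None, None, 35, None, 34]
Compute height bottom-up (empty subtree = -1):
  height(9) = 1 + max(-1, -1) = 0
  height(34) = 1 + max(-1, -1) = 0
  height(35) = 1 + max(0, -1) = 1
  height(42) = 1 + max(1, -1) = 2
  height(10) = 1 + max(0, 2) = 3
Height = 3


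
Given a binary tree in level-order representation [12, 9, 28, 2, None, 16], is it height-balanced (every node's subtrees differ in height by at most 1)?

Tree (level-order array): [12, 9, 28, 2, None, 16]
Definition: a tree is height-balanced if, at every node, |h(left) - h(right)| <= 1 (empty subtree has height -1).
Bottom-up per-node check:
  node 2: h_left=-1, h_right=-1, diff=0 [OK], height=0
  node 9: h_left=0, h_right=-1, diff=1 [OK], height=1
  node 16: h_left=-1, h_right=-1, diff=0 [OK], height=0
  node 28: h_left=0, h_right=-1, diff=1 [OK], height=1
  node 12: h_left=1, h_right=1, diff=0 [OK], height=2
All nodes satisfy the balance condition.
Result: Balanced


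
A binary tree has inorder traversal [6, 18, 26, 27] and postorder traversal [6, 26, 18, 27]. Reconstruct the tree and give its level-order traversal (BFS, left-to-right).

Inorder:   [6, 18, 26, 27]
Postorder: [6, 26, 18, 27]
Algorithm: postorder visits root last, so walk postorder right-to-left;
each value is the root of the current inorder slice — split it at that
value, recurse on the right subtree first, then the left.
Recursive splits:
  root=27; inorder splits into left=[6, 18, 26], right=[]
  root=18; inorder splits into left=[6], right=[26]
  root=26; inorder splits into left=[], right=[]
  root=6; inorder splits into left=[], right=[]
Reconstructed level-order: [27, 18, 6, 26]


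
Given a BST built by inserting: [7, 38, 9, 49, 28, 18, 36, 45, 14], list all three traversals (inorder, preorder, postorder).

Tree insertion order: [7, 38, 9, 49, 28, 18, 36, 45, 14]
Tree (level-order array): [7, None, 38, 9, 49, None, 28, 45, None, 18, 36, None, None, 14]
Inorder (L, root, R): [7, 9, 14, 18, 28, 36, 38, 45, 49]
Preorder (root, L, R): [7, 38, 9, 28, 18, 14, 36, 49, 45]
Postorder (L, R, root): [14, 18, 36, 28, 9, 45, 49, 38, 7]


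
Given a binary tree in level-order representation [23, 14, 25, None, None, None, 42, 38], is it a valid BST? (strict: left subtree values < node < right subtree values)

Level-order array: [23, 14, 25, None, None, None, 42, 38]
Validate using subtree bounds (lo, hi): at each node, require lo < value < hi,
then recurse left with hi=value and right with lo=value.
Preorder trace (stopping at first violation):
  at node 23 with bounds (-inf, +inf): OK
  at node 14 with bounds (-inf, 23): OK
  at node 25 with bounds (23, +inf): OK
  at node 42 with bounds (25, +inf): OK
  at node 38 with bounds (25, 42): OK
No violation found at any node.
Result: Valid BST


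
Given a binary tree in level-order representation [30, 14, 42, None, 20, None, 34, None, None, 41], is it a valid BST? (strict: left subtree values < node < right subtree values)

Level-order array: [30, 14, 42, None, 20, None, 34, None, None, 41]
Validate using subtree bounds (lo, hi): at each node, require lo < value < hi,
then recurse left with hi=value and right with lo=value.
Preorder trace (stopping at first violation):
  at node 30 with bounds (-inf, +inf): OK
  at node 14 with bounds (-inf, 30): OK
  at node 20 with bounds (14, 30): OK
  at node 42 with bounds (30, +inf): OK
  at node 34 with bounds (42, +inf): VIOLATION
Node 34 violates its bound: not (42 < 34 < +inf).
Result: Not a valid BST


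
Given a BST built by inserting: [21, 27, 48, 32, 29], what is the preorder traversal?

Tree insertion order: [21, 27, 48, 32, 29]
Tree (level-order array): [21, None, 27, None, 48, 32, None, 29]
Preorder traversal: [21, 27, 48, 32, 29]


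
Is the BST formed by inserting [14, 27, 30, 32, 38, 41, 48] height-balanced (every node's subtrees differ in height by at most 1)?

Tree (level-order array): [14, None, 27, None, 30, None, 32, None, 38, None, 41, None, 48]
Definition: a tree is height-balanced if, at every node, |h(left) - h(right)| <= 1 (empty subtree has height -1).
Bottom-up per-node check:
  node 48: h_left=-1, h_right=-1, diff=0 [OK], height=0
  node 41: h_left=-1, h_right=0, diff=1 [OK], height=1
  node 38: h_left=-1, h_right=1, diff=2 [FAIL (|-1-1|=2 > 1)], height=2
  node 32: h_left=-1, h_right=2, diff=3 [FAIL (|-1-2|=3 > 1)], height=3
  node 30: h_left=-1, h_right=3, diff=4 [FAIL (|-1-3|=4 > 1)], height=4
  node 27: h_left=-1, h_right=4, diff=5 [FAIL (|-1-4|=5 > 1)], height=5
  node 14: h_left=-1, h_right=5, diff=6 [FAIL (|-1-5|=6 > 1)], height=6
Node 38 violates the condition: |-1 - 1| = 2 > 1.
Result: Not balanced


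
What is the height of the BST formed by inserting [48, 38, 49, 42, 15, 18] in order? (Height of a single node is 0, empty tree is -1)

Insertion order: [48, 38, 49, 42, 15, 18]
Tree (level-order array): [48, 38, 49, 15, 42, None, None, None, 18]
Compute height bottom-up (empty subtree = -1):
  height(18) = 1 + max(-1, -1) = 0
  height(15) = 1 + max(-1, 0) = 1
  height(42) = 1 + max(-1, -1) = 0
  height(38) = 1 + max(1, 0) = 2
  height(49) = 1 + max(-1, -1) = 0
  height(48) = 1 + max(2, 0) = 3
Height = 3


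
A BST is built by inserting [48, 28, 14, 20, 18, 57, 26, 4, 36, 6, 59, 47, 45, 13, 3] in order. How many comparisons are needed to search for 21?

Search path for 21: 48 -> 28 -> 14 -> 20 -> 26
Found: False
Comparisons: 5


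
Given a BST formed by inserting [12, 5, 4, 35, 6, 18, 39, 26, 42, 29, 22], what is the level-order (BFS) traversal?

Tree insertion order: [12, 5, 4, 35, 6, 18, 39, 26, 42, 29, 22]
Tree (level-order array): [12, 5, 35, 4, 6, 18, 39, None, None, None, None, None, 26, None, 42, 22, 29]
BFS from the root, enqueuing left then right child of each popped node:
  queue [12] -> pop 12, enqueue [5, 35], visited so far: [12]
  queue [5, 35] -> pop 5, enqueue [4, 6], visited so far: [12, 5]
  queue [35, 4, 6] -> pop 35, enqueue [18, 39], visited so far: [12, 5, 35]
  queue [4, 6, 18, 39] -> pop 4, enqueue [none], visited so far: [12, 5, 35, 4]
  queue [6, 18, 39] -> pop 6, enqueue [none], visited so far: [12, 5, 35, 4, 6]
  queue [18, 39] -> pop 18, enqueue [26], visited so far: [12, 5, 35, 4, 6, 18]
  queue [39, 26] -> pop 39, enqueue [42], visited so far: [12, 5, 35, 4, 6, 18, 39]
  queue [26, 42] -> pop 26, enqueue [22, 29], visited so far: [12, 5, 35, 4, 6, 18, 39, 26]
  queue [42, 22, 29] -> pop 42, enqueue [none], visited so far: [12, 5, 35, 4, 6, 18, 39, 26, 42]
  queue [22, 29] -> pop 22, enqueue [none], visited so far: [12, 5, 35, 4, 6, 18, 39, 26, 42, 22]
  queue [29] -> pop 29, enqueue [none], visited so far: [12, 5, 35, 4, 6, 18, 39, 26, 42, 22, 29]
Result: [12, 5, 35, 4, 6, 18, 39, 26, 42, 22, 29]


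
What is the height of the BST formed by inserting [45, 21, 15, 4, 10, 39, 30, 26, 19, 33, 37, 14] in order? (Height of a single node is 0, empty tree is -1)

Insertion order: [45, 21, 15, 4, 10, 39, 30, 26, 19, 33, 37, 14]
Tree (level-order array): [45, 21, None, 15, 39, 4, 19, 30, None, None, 10, None, None, 26, 33, None, 14, None, None, None, 37]
Compute height bottom-up (empty subtree = -1):
  height(14) = 1 + max(-1, -1) = 0
  height(10) = 1 + max(-1, 0) = 1
  height(4) = 1 + max(-1, 1) = 2
  height(19) = 1 + max(-1, -1) = 0
  height(15) = 1 + max(2, 0) = 3
  height(26) = 1 + max(-1, -1) = 0
  height(37) = 1 + max(-1, -1) = 0
  height(33) = 1 + max(-1, 0) = 1
  height(30) = 1 + max(0, 1) = 2
  height(39) = 1 + max(2, -1) = 3
  height(21) = 1 + max(3, 3) = 4
  height(45) = 1 + max(4, -1) = 5
Height = 5


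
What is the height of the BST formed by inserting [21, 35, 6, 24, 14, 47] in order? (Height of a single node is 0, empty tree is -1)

Insertion order: [21, 35, 6, 24, 14, 47]
Tree (level-order array): [21, 6, 35, None, 14, 24, 47]
Compute height bottom-up (empty subtree = -1):
  height(14) = 1 + max(-1, -1) = 0
  height(6) = 1 + max(-1, 0) = 1
  height(24) = 1 + max(-1, -1) = 0
  height(47) = 1 + max(-1, -1) = 0
  height(35) = 1 + max(0, 0) = 1
  height(21) = 1 + max(1, 1) = 2
Height = 2


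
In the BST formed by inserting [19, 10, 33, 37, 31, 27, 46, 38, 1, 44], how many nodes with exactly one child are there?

Tree built from: [19, 10, 33, 37, 31, 27, 46, 38, 1, 44]
Tree (level-order array): [19, 10, 33, 1, None, 31, 37, None, None, 27, None, None, 46, None, None, 38, None, None, 44]
Rule: These are nodes with exactly 1 non-null child.
Per-node child counts:
  node 19: 2 child(ren)
  node 10: 1 child(ren)
  node 1: 0 child(ren)
  node 33: 2 child(ren)
  node 31: 1 child(ren)
  node 27: 0 child(ren)
  node 37: 1 child(ren)
  node 46: 1 child(ren)
  node 38: 1 child(ren)
  node 44: 0 child(ren)
Matching nodes: [10, 31, 37, 46, 38]
Count of nodes with exactly one child: 5


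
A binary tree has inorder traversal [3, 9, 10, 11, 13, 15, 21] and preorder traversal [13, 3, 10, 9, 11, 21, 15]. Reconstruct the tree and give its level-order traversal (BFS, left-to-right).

Inorder:  [3, 9, 10, 11, 13, 15, 21]
Preorder: [13, 3, 10, 9, 11, 21, 15]
Algorithm: preorder visits root first, so consume preorder in order;
for each root, split the current inorder slice at that value into
left-subtree inorder and right-subtree inorder, then recurse.
Recursive splits:
  root=13; inorder splits into left=[3, 9, 10, 11], right=[15, 21]
  root=3; inorder splits into left=[], right=[9, 10, 11]
  root=10; inorder splits into left=[9], right=[11]
  root=9; inorder splits into left=[], right=[]
  root=11; inorder splits into left=[], right=[]
  root=21; inorder splits into left=[15], right=[]
  root=15; inorder splits into left=[], right=[]
Reconstructed level-order: [13, 3, 21, 10, 15, 9, 11]


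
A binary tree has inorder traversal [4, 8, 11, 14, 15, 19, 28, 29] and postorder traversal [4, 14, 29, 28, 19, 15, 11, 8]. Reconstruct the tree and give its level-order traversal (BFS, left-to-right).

Inorder:   [4, 8, 11, 14, 15, 19, 28, 29]
Postorder: [4, 14, 29, 28, 19, 15, 11, 8]
Algorithm: postorder visits root last, so walk postorder right-to-left;
each value is the root of the current inorder slice — split it at that
value, recurse on the right subtree first, then the left.
Recursive splits:
  root=8; inorder splits into left=[4], right=[11, 14, 15, 19, 28, 29]
  root=11; inorder splits into left=[], right=[14, 15, 19, 28, 29]
  root=15; inorder splits into left=[14], right=[19, 28, 29]
  root=19; inorder splits into left=[], right=[28, 29]
  root=28; inorder splits into left=[], right=[29]
  root=29; inorder splits into left=[], right=[]
  root=14; inorder splits into left=[], right=[]
  root=4; inorder splits into left=[], right=[]
Reconstructed level-order: [8, 4, 11, 15, 14, 19, 28, 29]


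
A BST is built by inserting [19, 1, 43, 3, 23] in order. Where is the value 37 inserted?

Starting tree (level order): [19, 1, 43, None, 3, 23]
Insertion path: 19 -> 43 -> 23
Result: insert 37 as right child of 23
Final tree (level order): [19, 1, 43, None, 3, 23, None, None, None, None, 37]


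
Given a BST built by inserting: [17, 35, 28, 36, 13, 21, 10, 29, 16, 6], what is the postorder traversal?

Tree insertion order: [17, 35, 28, 36, 13, 21, 10, 29, 16, 6]
Tree (level-order array): [17, 13, 35, 10, 16, 28, 36, 6, None, None, None, 21, 29]
Postorder traversal: [6, 10, 16, 13, 21, 29, 28, 36, 35, 17]


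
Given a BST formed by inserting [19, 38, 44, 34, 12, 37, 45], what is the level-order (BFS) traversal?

Tree insertion order: [19, 38, 44, 34, 12, 37, 45]
Tree (level-order array): [19, 12, 38, None, None, 34, 44, None, 37, None, 45]
BFS from the root, enqueuing left then right child of each popped node:
  queue [19] -> pop 19, enqueue [12, 38], visited so far: [19]
  queue [12, 38] -> pop 12, enqueue [none], visited so far: [19, 12]
  queue [38] -> pop 38, enqueue [34, 44], visited so far: [19, 12, 38]
  queue [34, 44] -> pop 34, enqueue [37], visited so far: [19, 12, 38, 34]
  queue [44, 37] -> pop 44, enqueue [45], visited so far: [19, 12, 38, 34, 44]
  queue [37, 45] -> pop 37, enqueue [none], visited so far: [19, 12, 38, 34, 44, 37]
  queue [45] -> pop 45, enqueue [none], visited so far: [19, 12, 38, 34, 44, 37, 45]
Result: [19, 12, 38, 34, 44, 37, 45]


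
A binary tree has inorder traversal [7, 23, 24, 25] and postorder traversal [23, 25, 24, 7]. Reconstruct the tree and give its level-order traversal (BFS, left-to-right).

Inorder:   [7, 23, 24, 25]
Postorder: [23, 25, 24, 7]
Algorithm: postorder visits root last, so walk postorder right-to-left;
each value is the root of the current inorder slice — split it at that
value, recurse on the right subtree first, then the left.
Recursive splits:
  root=7; inorder splits into left=[], right=[23, 24, 25]
  root=24; inorder splits into left=[23], right=[25]
  root=25; inorder splits into left=[], right=[]
  root=23; inorder splits into left=[], right=[]
Reconstructed level-order: [7, 24, 23, 25]


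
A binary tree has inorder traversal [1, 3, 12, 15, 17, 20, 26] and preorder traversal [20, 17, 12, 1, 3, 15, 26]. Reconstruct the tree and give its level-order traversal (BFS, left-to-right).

Inorder:  [1, 3, 12, 15, 17, 20, 26]
Preorder: [20, 17, 12, 1, 3, 15, 26]
Algorithm: preorder visits root first, so consume preorder in order;
for each root, split the current inorder slice at that value into
left-subtree inorder and right-subtree inorder, then recurse.
Recursive splits:
  root=20; inorder splits into left=[1, 3, 12, 15, 17], right=[26]
  root=17; inorder splits into left=[1, 3, 12, 15], right=[]
  root=12; inorder splits into left=[1, 3], right=[15]
  root=1; inorder splits into left=[], right=[3]
  root=3; inorder splits into left=[], right=[]
  root=15; inorder splits into left=[], right=[]
  root=26; inorder splits into left=[], right=[]
Reconstructed level-order: [20, 17, 26, 12, 1, 15, 3]


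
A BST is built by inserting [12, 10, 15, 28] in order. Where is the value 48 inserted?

Starting tree (level order): [12, 10, 15, None, None, None, 28]
Insertion path: 12 -> 15 -> 28
Result: insert 48 as right child of 28
Final tree (level order): [12, 10, 15, None, None, None, 28, None, 48]


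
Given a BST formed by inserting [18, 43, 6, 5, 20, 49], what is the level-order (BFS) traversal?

Tree insertion order: [18, 43, 6, 5, 20, 49]
Tree (level-order array): [18, 6, 43, 5, None, 20, 49]
BFS from the root, enqueuing left then right child of each popped node:
  queue [18] -> pop 18, enqueue [6, 43], visited so far: [18]
  queue [6, 43] -> pop 6, enqueue [5], visited so far: [18, 6]
  queue [43, 5] -> pop 43, enqueue [20, 49], visited so far: [18, 6, 43]
  queue [5, 20, 49] -> pop 5, enqueue [none], visited so far: [18, 6, 43, 5]
  queue [20, 49] -> pop 20, enqueue [none], visited so far: [18, 6, 43, 5, 20]
  queue [49] -> pop 49, enqueue [none], visited so far: [18, 6, 43, 5, 20, 49]
Result: [18, 6, 43, 5, 20, 49]


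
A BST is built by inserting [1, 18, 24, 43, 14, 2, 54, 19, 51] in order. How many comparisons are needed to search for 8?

Search path for 8: 1 -> 18 -> 14 -> 2
Found: False
Comparisons: 4


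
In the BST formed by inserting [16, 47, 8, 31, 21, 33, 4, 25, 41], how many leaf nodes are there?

Tree built from: [16, 47, 8, 31, 21, 33, 4, 25, 41]
Tree (level-order array): [16, 8, 47, 4, None, 31, None, None, None, 21, 33, None, 25, None, 41]
Rule: A leaf has 0 children.
Per-node child counts:
  node 16: 2 child(ren)
  node 8: 1 child(ren)
  node 4: 0 child(ren)
  node 47: 1 child(ren)
  node 31: 2 child(ren)
  node 21: 1 child(ren)
  node 25: 0 child(ren)
  node 33: 1 child(ren)
  node 41: 0 child(ren)
Matching nodes: [4, 25, 41]
Count of leaf nodes: 3


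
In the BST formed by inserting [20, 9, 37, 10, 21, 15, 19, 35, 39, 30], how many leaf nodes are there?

Tree built from: [20, 9, 37, 10, 21, 15, 19, 35, 39, 30]
Tree (level-order array): [20, 9, 37, None, 10, 21, 39, None, 15, None, 35, None, None, None, 19, 30]
Rule: A leaf has 0 children.
Per-node child counts:
  node 20: 2 child(ren)
  node 9: 1 child(ren)
  node 10: 1 child(ren)
  node 15: 1 child(ren)
  node 19: 0 child(ren)
  node 37: 2 child(ren)
  node 21: 1 child(ren)
  node 35: 1 child(ren)
  node 30: 0 child(ren)
  node 39: 0 child(ren)
Matching nodes: [19, 30, 39]
Count of leaf nodes: 3


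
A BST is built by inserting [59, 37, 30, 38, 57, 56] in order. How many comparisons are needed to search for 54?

Search path for 54: 59 -> 37 -> 38 -> 57 -> 56
Found: False
Comparisons: 5


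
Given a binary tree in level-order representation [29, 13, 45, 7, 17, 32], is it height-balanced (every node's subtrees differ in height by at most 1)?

Tree (level-order array): [29, 13, 45, 7, 17, 32]
Definition: a tree is height-balanced if, at every node, |h(left) - h(right)| <= 1 (empty subtree has height -1).
Bottom-up per-node check:
  node 7: h_left=-1, h_right=-1, diff=0 [OK], height=0
  node 17: h_left=-1, h_right=-1, diff=0 [OK], height=0
  node 13: h_left=0, h_right=0, diff=0 [OK], height=1
  node 32: h_left=-1, h_right=-1, diff=0 [OK], height=0
  node 45: h_left=0, h_right=-1, diff=1 [OK], height=1
  node 29: h_left=1, h_right=1, diff=0 [OK], height=2
All nodes satisfy the balance condition.
Result: Balanced


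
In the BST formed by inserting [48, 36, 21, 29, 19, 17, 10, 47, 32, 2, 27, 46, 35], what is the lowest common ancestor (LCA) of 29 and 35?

Tree insertion order: [48, 36, 21, 29, 19, 17, 10, 47, 32, 2, 27, 46, 35]
Tree (level-order array): [48, 36, None, 21, 47, 19, 29, 46, None, 17, None, 27, 32, None, None, 10, None, None, None, None, 35, 2]
In a BST, the LCA of p=29, q=35 is the first node v on the
root-to-leaf path with p <= v <= q (go left if both < v, right if both > v).
Walk from root:
  at 48: both 29 and 35 < 48, go left
  at 36: both 29 and 35 < 36, go left
  at 21: both 29 and 35 > 21, go right
  at 29: 29 <= 29 <= 35, this is the LCA
LCA = 29


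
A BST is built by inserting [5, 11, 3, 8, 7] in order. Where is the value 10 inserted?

Starting tree (level order): [5, 3, 11, None, None, 8, None, 7]
Insertion path: 5 -> 11 -> 8
Result: insert 10 as right child of 8
Final tree (level order): [5, 3, 11, None, None, 8, None, 7, 10]


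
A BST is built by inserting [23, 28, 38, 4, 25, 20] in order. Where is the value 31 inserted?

Starting tree (level order): [23, 4, 28, None, 20, 25, 38]
Insertion path: 23 -> 28 -> 38
Result: insert 31 as left child of 38
Final tree (level order): [23, 4, 28, None, 20, 25, 38, None, None, None, None, 31]


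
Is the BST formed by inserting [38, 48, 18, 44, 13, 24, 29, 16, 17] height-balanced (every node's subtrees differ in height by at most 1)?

Tree (level-order array): [38, 18, 48, 13, 24, 44, None, None, 16, None, 29, None, None, None, 17]
Definition: a tree is height-balanced if, at every node, |h(left) - h(right)| <= 1 (empty subtree has height -1).
Bottom-up per-node check:
  node 17: h_left=-1, h_right=-1, diff=0 [OK], height=0
  node 16: h_left=-1, h_right=0, diff=1 [OK], height=1
  node 13: h_left=-1, h_right=1, diff=2 [FAIL (|-1-1|=2 > 1)], height=2
  node 29: h_left=-1, h_right=-1, diff=0 [OK], height=0
  node 24: h_left=-1, h_right=0, diff=1 [OK], height=1
  node 18: h_left=2, h_right=1, diff=1 [OK], height=3
  node 44: h_left=-1, h_right=-1, diff=0 [OK], height=0
  node 48: h_left=0, h_right=-1, diff=1 [OK], height=1
  node 38: h_left=3, h_right=1, diff=2 [FAIL (|3-1|=2 > 1)], height=4
Node 13 violates the condition: |-1 - 1| = 2 > 1.
Result: Not balanced


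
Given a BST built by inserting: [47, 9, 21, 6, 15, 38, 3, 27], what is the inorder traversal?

Tree insertion order: [47, 9, 21, 6, 15, 38, 3, 27]
Tree (level-order array): [47, 9, None, 6, 21, 3, None, 15, 38, None, None, None, None, 27]
Inorder traversal: [3, 6, 9, 15, 21, 27, 38, 47]


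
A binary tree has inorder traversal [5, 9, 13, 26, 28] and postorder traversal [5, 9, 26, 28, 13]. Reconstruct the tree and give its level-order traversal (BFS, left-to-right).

Inorder:   [5, 9, 13, 26, 28]
Postorder: [5, 9, 26, 28, 13]
Algorithm: postorder visits root last, so walk postorder right-to-left;
each value is the root of the current inorder slice — split it at that
value, recurse on the right subtree first, then the left.
Recursive splits:
  root=13; inorder splits into left=[5, 9], right=[26, 28]
  root=28; inorder splits into left=[26], right=[]
  root=26; inorder splits into left=[], right=[]
  root=9; inorder splits into left=[5], right=[]
  root=5; inorder splits into left=[], right=[]
Reconstructed level-order: [13, 9, 28, 5, 26]


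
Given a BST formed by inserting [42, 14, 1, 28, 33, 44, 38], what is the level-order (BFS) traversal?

Tree insertion order: [42, 14, 1, 28, 33, 44, 38]
Tree (level-order array): [42, 14, 44, 1, 28, None, None, None, None, None, 33, None, 38]
BFS from the root, enqueuing left then right child of each popped node:
  queue [42] -> pop 42, enqueue [14, 44], visited so far: [42]
  queue [14, 44] -> pop 14, enqueue [1, 28], visited so far: [42, 14]
  queue [44, 1, 28] -> pop 44, enqueue [none], visited so far: [42, 14, 44]
  queue [1, 28] -> pop 1, enqueue [none], visited so far: [42, 14, 44, 1]
  queue [28] -> pop 28, enqueue [33], visited so far: [42, 14, 44, 1, 28]
  queue [33] -> pop 33, enqueue [38], visited so far: [42, 14, 44, 1, 28, 33]
  queue [38] -> pop 38, enqueue [none], visited so far: [42, 14, 44, 1, 28, 33, 38]
Result: [42, 14, 44, 1, 28, 33, 38]


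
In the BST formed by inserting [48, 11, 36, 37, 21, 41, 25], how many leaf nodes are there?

Tree built from: [48, 11, 36, 37, 21, 41, 25]
Tree (level-order array): [48, 11, None, None, 36, 21, 37, None, 25, None, 41]
Rule: A leaf has 0 children.
Per-node child counts:
  node 48: 1 child(ren)
  node 11: 1 child(ren)
  node 36: 2 child(ren)
  node 21: 1 child(ren)
  node 25: 0 child(ren)
  node 37: 1 child(ren)
  node 41: 0 child(ren)
Matching nodes: [25, 41]
Count of leaf nodes: 2


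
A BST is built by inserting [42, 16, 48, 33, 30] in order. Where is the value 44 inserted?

Starting tree (level order): [42, 16, 48, None, 33, None, None, 30]
Insertion path: 42 -> 48
Result: insert 44 as left child of 48
Final tree (level order): [42, 16, 48, None, 33, 44, None, 30]
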